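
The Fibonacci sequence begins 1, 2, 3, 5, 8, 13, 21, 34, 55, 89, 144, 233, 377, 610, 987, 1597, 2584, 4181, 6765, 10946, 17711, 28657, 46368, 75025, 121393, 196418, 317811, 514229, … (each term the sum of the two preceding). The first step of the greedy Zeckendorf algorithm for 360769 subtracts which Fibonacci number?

317811 ≤ 360769 < 514229, so the largest Fibonacci number not exceeding 360769 is 317811.

317811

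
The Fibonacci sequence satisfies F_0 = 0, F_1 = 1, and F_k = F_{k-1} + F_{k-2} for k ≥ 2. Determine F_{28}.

Iterating the recurrence up to F_{21} = 10946 and F_{20} = 6765:
F_{22} = F_{21} + F_{20} = 10946 + 6765 = 17711
F_{23} = F_{22} + F_{21} = 17711 + 10946 = 28657
F_{24} = F_{23} + F_{22} = 28657 + 17711 = 46368
F_{25} = F_{24} + F_{23} = 46368 + 28657 = 75025
F_{26} = F_{25} + F_{24} = 75025 + 46368 = 121393
F_{27} = F_{26} + F_{25} = 121393 + 75025 = 196418
F_{28} = F_{27} + F_{26} = 196418 + 121393 = 317811

317811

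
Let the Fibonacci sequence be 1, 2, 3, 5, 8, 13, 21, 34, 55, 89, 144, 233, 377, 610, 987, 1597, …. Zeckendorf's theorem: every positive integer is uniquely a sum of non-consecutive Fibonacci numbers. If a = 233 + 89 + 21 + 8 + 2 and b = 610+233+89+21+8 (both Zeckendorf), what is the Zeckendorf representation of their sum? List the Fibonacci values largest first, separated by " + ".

987 + 233 + 89 + 5

The two numbers are 353 and 961, so their sum is 1314.
Repeatedly subtract the largest Fibonacci number that fits:
1314 − 987 = 327
327 − 233 = 94
94 − 89 = 5
5 − 5 = 0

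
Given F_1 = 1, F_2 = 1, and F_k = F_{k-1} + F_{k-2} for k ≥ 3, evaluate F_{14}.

Iterating the recurrence up to F_{7} = 13 and F_{6} = 8:
F_{8} = F_{7} + F_{6} = 13 + 8 = 21
F_{9} = F_{8} + F_{7} = 21 + 13 = 34
F_{10} = F_{9} + F_{8} = 34 + 21 = 55
F_{11} = F_{10} + F_{9} = 55 + 34 = 89
F_{12} = F_{11} + F_{10} = 89 + 55 = 144
F_{13} = F_{12} + F_{11} = 144 + 89 = 233
F_{14} = F_{13} + F_{12} = 233 + 144 = 377

377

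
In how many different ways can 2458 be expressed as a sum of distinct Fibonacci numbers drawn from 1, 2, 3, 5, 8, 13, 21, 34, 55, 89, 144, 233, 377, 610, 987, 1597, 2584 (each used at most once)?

Starting from the Zeckendorf form and repeatedly splitting a term F_k into F_{k−1} + F_{k−2} (when neither is already used) reaches every representation.
2458 = 1597+610+233+13+5 = 1597+610+233+13+3+2 = 1597+610+144+89+13+5 = 1597+610+233+8+5+3+2 = 1597+610+144+89+13+3+2 = … (19 more), for 24 in all.

24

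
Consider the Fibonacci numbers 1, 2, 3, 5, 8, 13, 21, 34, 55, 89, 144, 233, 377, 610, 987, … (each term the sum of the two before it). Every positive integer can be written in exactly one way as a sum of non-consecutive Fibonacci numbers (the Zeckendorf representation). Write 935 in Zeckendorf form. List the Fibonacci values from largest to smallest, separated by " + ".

610 + 233 + 89 + 3

935 − 610 = 325
325 − 233 = 92
92 − 89 = 3
3 − 3 = 0
So 935 = 610 + 233 + 89 + 3, with no two terms consecutive in the sequence.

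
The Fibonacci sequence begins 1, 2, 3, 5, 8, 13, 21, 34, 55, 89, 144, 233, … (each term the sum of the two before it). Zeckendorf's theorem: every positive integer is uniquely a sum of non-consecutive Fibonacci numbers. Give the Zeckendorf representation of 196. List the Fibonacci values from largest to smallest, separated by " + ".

144 + 34 + 13 + 5

196: greatest Fibonacci not exceeding it is 144, leaving 52
52: greatest Fibonacci not exceeding it is 34, leaving 18
18: greatest Fibonacci not exceeding it is 13, leaving 5
5: greatest Fibonacci not exceeding it is 5, leaving 0
So 196 = 144 + 34 + 13 + 5, with no two terms consecutive in the sequence.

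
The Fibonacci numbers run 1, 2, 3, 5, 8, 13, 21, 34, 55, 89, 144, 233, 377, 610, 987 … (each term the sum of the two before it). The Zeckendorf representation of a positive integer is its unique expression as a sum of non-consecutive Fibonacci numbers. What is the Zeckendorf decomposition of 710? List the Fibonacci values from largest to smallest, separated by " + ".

610 + 89 + 8 + 3

610 ≤ 710 < 987, so take 610; remainder 100
89 ≤ 100 < 144, so take 89; remainder 11
8 ≤ 11 < 13, so take 8; remainder 3
3 ≤ 3 < 5, so take 3; remainder 0
So 710 = 610 + 89 + 8 + 3, with no two terms consecutive in the sequence.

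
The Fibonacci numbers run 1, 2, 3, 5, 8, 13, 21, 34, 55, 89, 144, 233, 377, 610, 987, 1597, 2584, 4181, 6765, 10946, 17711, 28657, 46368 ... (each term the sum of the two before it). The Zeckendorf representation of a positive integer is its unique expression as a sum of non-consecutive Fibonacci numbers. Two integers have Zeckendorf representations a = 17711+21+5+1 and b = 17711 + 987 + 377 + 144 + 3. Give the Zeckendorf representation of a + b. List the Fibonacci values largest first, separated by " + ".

28657 + 6765 + 987 + 377 + 144 + 21 + 8 + 1

The two numbers are 17738 and 19222, so their sum is 36960.
36960: greatest Fibonacci not exceeding it is 28657, leaving 8303
8303: greatest Fibonacci not exceeding it is 6765, leaving 1538
1538: greatest Fibonacci not exceeding it is 987, leaving 551
551: greatest Fibonacci not exceeding it is 377, leaving 174
174: greatest Fibonacci not exceeding it is 144, leaving 30
30: greatest Fibonacci not exceeding it is 21, leaving 9
9: greatest Fibonacci not exceeding it is 8, leaving 1
1: greatest Fibonacci not exceeding it is 1, leaving 0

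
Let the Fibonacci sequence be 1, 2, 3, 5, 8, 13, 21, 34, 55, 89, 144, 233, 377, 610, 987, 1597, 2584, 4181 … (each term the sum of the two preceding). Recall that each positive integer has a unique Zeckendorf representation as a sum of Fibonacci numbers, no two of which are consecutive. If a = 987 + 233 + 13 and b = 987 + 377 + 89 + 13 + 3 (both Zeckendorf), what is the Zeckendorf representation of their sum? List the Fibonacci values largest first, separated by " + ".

The two numbers are 1233 and 1469, so their sum is 2702.
Greedily peel off the largest Fibonacci term at each step:
subtract 2584 from 2702: 118 remains
subtract 89 from 118: 29 remains
subtract 21 from 29: 8 remains
subtract 8 from 8: 0 remains

2584 + 89 + 21 + 8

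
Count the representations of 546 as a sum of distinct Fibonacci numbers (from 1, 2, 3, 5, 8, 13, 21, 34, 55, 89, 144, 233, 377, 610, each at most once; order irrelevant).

8

546 = 377+144+21+3+1 = 377+144+13+8+3+1 = 377+89+55+21+3+1 = 377+89+55+13+8+3+1 = … (4 more), for 8 in all.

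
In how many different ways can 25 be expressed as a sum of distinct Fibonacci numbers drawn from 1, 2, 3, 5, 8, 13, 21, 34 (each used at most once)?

2

25 = 21+3+1 = 13+8+3+1 — 2 representations.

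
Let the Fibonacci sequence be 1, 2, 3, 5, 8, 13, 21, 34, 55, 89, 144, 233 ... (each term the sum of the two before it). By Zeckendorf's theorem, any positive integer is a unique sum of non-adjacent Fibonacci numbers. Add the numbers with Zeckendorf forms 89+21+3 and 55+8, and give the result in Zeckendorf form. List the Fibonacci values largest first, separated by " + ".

The two numbers are 113 and 63, so their sum is 176.
largest Fibonacci ≤ 176 is 144; 176 − 144 = 32
largest Fibonacci ≤ 32 is 21; 32 − 21 = 11
largest Fibonacci ≤ 11 is 8; 11 − 8 = 3
largest Fibonacci ≤ 3 is 3; 3 − 3 = 0

144 + 21 + 8 + 3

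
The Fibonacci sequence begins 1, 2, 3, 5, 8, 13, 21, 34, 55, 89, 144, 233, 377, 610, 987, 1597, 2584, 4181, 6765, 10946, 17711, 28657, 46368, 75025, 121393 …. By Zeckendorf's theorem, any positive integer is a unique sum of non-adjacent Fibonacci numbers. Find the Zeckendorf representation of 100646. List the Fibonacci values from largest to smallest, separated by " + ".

75025 + 17711 + 6765 + 987 + 144 + 13 + 1

Greedy algorithm:
75025 ≤ 100646 < 121393, so take 75025; remainder 25621
17711 ≤ 25621 < 28657, so take 17711; remainder 7910
6765 ≤ 7910 < 10946, so take 6765; remainder 1145
987 ≤ 1145 < 1597, so take 987; remainder 158
144 ≤ 158 < 233, so take 144; remainder 14
13 ≤ 14 < 21, so take 13; remainder 1
1 ≤ 1 < 2, so take 1; remainder 0
So 100646 = 75025 + 17711 + 6765 + 987 + 144 + 13 + 1, with no two terms consecutive in the sequence.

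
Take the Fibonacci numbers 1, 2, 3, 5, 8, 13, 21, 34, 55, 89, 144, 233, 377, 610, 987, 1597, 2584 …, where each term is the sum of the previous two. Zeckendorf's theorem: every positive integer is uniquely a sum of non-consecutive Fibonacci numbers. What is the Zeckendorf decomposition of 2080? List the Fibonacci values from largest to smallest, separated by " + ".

Greedily peel off the largest Fibonacci term at each step:
subtract 1597 from 2080: 483 remains
subtract 377 from 483: 106 remains
subtract 89 from 106: 17 remains
subtract 13 from 17: 4 remains
subtract 3 from 4: 1 remains
subtract 1 from 1: 0 remains
So 2080 = 1597 + 377 + 89 + 13 + 3 + 1, with no two terms consecutive in the sequence.

1597 + 377 + 89 + 13 + 3 + 1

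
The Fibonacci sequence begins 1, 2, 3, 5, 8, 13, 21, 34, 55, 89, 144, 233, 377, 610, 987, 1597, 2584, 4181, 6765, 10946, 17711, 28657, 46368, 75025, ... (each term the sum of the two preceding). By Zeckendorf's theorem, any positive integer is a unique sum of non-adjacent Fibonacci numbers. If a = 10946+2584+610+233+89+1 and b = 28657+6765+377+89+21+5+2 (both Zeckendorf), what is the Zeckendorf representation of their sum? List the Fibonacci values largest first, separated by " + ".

The two numbers are 14463 and 35916, so their sum is 50379.
Greedily peel off the largest Fibonacci term at each step:
50379: greatest Fibonacci not exceeding it is 46368, leaving 4011
4011: greatest Fibonacci not exceeding it is 2584, leaving 1427
1427: greatest Fibonacci not exceeding it is 987, leaving 440
440: greatest Fibonacci not exceeding it is 377, leaving 63
63: greatest Fibonacci not exceeding it is 55, leaving 8
8: greatest Fibonacci not exceeding it is 8, leaving 0

46368 + 2584 + 987 + 377 + 55 + 8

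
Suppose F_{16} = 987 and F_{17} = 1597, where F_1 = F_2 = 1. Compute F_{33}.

3524578

By F_{2k+1} = F_k² + F_{k+1}²: F_{33} = 987² + 1597² = 974169 + 2550409 = 3524578.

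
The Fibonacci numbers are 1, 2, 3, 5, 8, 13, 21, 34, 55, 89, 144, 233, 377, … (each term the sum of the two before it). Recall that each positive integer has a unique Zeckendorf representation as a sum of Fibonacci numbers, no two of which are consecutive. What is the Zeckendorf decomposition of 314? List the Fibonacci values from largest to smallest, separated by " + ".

233 + 55 + 21 + 5

subtract 233 from 314: 81 remains
subtract 55 from 81: 26 remains
subtract 21 from 26: 5 remains
subtract 5 from 5: 0 remains
So 314 = 233 + 55 + 21 + 5, with no two terms consecutive in the sequence.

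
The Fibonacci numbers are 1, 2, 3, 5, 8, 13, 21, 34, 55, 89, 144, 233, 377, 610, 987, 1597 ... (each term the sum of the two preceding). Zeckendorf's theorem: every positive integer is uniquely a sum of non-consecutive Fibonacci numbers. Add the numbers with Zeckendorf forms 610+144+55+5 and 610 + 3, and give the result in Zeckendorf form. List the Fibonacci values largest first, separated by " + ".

The two numbers are 814 and 613, so their sum is 1427.
take 987 (≤ 1427); 1427 − 987 = 440
take 377 (≤ 440); 440 − 377 = 63
take 55 (≤ 63); 63 − 55 = 8
take 8 (≤ 8); 8 − 8 = 0

987 + 377 + 55 + 8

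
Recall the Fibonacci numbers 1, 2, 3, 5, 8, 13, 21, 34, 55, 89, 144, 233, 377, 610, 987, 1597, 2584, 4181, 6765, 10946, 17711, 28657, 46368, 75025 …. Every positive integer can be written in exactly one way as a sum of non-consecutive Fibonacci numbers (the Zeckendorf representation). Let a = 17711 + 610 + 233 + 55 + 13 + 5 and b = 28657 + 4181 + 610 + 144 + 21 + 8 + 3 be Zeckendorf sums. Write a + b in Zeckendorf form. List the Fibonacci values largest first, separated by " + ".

The two numbers are 18627 and 33624, so their sum is 52251.
Greedily peel off the largest Fibonacci term at each step:
52251 − 46368 = 5883
5883 − 4181 = 1702
1702 − 1597 = 105
105 − 89 = 16
16 − 13 = 3
3 − 3 = 0

46368 + 4181 + 1597 + 89 + 13 + 3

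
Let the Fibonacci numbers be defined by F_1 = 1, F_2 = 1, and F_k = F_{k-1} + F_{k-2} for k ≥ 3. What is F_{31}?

1346269

Iterating the recurrence up to F_{25} = 75025 and F_{24} = 46368:
F_{26} = F_{25} + F_{24} = 75025 + 46368 = 121393
F_{27} = F_{26} + F_{25} = 121393 + 75025 = 196418
F_{28} = F_{27} + F_{26} = 196418 + 121393 = 317811
F_{29} = F_{28} + F_{27} = 317811 + 196418 = 514229
F_{30} = F_{29} + F_{28} = 514229 + 317811 = 832040
F_{31} = F_{30} + F_{29} = 832040 + 514229 = 1346269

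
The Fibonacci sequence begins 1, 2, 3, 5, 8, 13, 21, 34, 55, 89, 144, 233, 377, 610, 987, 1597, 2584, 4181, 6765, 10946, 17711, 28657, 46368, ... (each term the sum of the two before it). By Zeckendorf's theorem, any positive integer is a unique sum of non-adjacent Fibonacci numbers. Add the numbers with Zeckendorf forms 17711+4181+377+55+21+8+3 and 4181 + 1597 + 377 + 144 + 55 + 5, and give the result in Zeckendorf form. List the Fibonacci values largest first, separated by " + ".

28657 + 55 + 3

The two numbers are 22356 and 6359, so their sum is 28715.
subtract 28657 from 28715: 58 remains
subtract 55 from 58: 3 remains
subtract 3 from 3: 0 remains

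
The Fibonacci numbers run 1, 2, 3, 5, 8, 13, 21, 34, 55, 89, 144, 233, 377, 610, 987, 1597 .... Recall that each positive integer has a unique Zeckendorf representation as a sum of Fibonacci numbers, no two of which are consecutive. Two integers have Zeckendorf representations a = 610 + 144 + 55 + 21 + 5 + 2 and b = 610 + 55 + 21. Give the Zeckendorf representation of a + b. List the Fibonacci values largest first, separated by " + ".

The two numbers are 837 and 686, so their sum is 1523.
1523: greatest Fibonacci not exceeding it is 987, leaving 536
536: greatest Fibonacci not exceeding it is 377, leaving 159
159: greatest Fibonacci not exceeding it is 144, leaving 15
15: greatest Fibonacci not exceeding it is 13, leaving 2
2: greatest Fibonacci not exceeding it is 2, leaving 0

987 + 377 + 144 + 13 + 2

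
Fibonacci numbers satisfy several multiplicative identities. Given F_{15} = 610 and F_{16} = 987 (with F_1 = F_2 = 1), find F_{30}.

832040

By the doubling identity F_{2k} = F_k(2F_{k+1} − F_k): F_{30} = 610·(2·987 − 610) = 610·1364 = 832040.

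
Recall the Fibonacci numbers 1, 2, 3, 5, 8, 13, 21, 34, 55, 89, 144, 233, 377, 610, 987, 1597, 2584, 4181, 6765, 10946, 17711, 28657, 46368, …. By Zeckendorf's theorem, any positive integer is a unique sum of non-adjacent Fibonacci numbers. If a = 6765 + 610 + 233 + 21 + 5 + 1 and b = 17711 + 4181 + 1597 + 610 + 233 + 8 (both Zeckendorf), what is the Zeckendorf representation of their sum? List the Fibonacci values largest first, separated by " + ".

28657 + 2584 + 610 + 89 + 34 + 1

The two numbers are 7635 and 24340, so their sum is 31975.
Greedy algorithm:
subtract 28657 from 31975: 3318 remains
subtract 2584 from 3318: 734 remains
subtract 610 from 734: 124 remains
subtract 89 from 124: 35 remains
subtract 34 from 35: 1 remains
subtract 1 from 1: 0 remains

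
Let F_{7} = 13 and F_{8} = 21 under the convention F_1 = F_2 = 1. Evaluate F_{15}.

610

By F_{2k+1} = F_k² + F_{k+1}²: F_{15} = 13² + 21² = 169 + 441 = 610.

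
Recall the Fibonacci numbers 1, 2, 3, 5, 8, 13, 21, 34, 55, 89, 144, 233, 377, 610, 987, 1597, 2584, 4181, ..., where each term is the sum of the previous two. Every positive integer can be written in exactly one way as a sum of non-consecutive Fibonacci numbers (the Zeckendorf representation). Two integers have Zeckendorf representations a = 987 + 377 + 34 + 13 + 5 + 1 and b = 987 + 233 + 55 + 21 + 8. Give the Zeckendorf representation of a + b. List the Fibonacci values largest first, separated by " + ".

The two numbers are 1417 and 1304, so their sum is 2721.
take 2584 (≤ 2721); 2721 − 2584 = 137
take 89 (≤ 137); 137 − 89 = 48
take 34 (≤ 48); 48 − 34 = 14
take 13 (≤ 14); 14 − 13 = 1
take 1 (≤ 1); 1 − 1 = 0

2584 + 89 + 34 + 13 + 1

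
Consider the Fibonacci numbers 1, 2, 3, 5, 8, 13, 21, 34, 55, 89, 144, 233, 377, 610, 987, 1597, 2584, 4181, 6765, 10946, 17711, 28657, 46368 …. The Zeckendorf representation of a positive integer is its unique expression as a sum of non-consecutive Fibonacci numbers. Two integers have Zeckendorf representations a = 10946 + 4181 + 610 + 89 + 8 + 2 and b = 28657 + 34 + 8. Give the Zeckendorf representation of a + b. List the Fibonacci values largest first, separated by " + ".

28657 + 10946 + 4181 + 610 + 89 + 34 + 13 + 5

The two numbers are 15836 and 28699, so their sum is 44535.
largest Fibonacci ≤ 44535 is 28657; 44535 − 28657 = 15878
largest Fibonacci ≤ 15878 is 10946; 15878 − 10946 = 4932
largest Fibonacci ≤ 4932 is 4181; 4932 − 4181 = 751
largest Fibonacci ≤ 751 is 610; 751 − 610 = 141
largest Fibonacci ≤ 141 is 89; 141 − 89 = 52
largest Fibonacci ≤ 52 is 34; 52 − 34 = 18
largest Fibonacci ≤ 18 is 13; 18 − 13 = 5
largest Fibonacci ≤ 5 is 5; 5 − 5 = 0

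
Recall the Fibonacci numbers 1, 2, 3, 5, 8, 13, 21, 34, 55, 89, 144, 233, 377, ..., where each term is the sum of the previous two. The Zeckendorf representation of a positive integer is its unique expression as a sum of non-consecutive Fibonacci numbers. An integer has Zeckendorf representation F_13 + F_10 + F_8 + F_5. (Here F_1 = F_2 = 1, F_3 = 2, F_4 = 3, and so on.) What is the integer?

314

F_13 + F_10 + F_8 + F_5 = 233 + 55 + 21 + 5 = 314.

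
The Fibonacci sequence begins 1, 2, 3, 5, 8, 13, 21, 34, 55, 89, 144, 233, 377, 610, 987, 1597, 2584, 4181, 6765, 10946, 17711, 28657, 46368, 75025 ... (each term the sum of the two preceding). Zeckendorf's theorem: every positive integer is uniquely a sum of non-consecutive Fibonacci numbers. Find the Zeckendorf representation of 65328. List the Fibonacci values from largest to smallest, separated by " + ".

46368 + 17711 + 987 + 233 + 21 + 8

46368 ≤ 65328 < 75025, so take 46368; remainder 18960
17711 ≤ 18960 < 28657, so take 17711; remainder 1249
987 ≤ 1249 < 1597, so take 987; remainder 262
233 ≤ 262 < 377, so take 233; remainder 29
21 ≤ 29 < 34, so take 21; remainder 8
8 ≤ 8 < 13, so take 8; remainder 0
So 65328 = 46368 + 17711 + 987 + 233 + 21 + 8, with no two terms consecutive in the sequence.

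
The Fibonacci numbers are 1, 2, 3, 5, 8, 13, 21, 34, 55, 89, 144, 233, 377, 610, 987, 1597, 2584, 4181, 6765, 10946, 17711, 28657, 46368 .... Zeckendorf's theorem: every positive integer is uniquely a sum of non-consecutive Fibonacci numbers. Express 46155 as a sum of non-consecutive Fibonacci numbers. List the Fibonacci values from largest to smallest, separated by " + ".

28657 + 10946 + 4181 + 1597 + 610 + 144 + 13 + 5 + 2

46155: greatest Fibonacci not exceeding it is 28657, leaving 17498
17498: greatest Fibonacci not exceeding it is 10946, leaving 6552
6552: greatest Fibonacci not exceeding it is 4181, leaving 2371
2371: greatest Fibonacci not exceeding it is 1597, leaving 774
774: greatest Fibonacci not exceeding it is 610, leaving 164
164: greatest Fibonacci not exceeding it is 144, leaving 20
20: greatest Fibonacci not exceeding it is 13, leaving 7
7: greatest Fibonacci not exceeding it is 5, leaving 2
2: greatest Fibonacci not exceeding it is 2, leaving 0
So 46155 = 28657 + 10946 + 4181 + 1597 + 610 + 144 + 13 + 5 + 2, with no two terms consecutive in the sequence.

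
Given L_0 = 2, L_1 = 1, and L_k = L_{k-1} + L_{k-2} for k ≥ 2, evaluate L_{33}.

Iterating the recurrence up to L_{29} = 1149851 and L_{28} = 710647:
L_{30} = L_{29} + L_{28} = 1149851 + 710647 = 1860498
L_{31} = L_{30} + L_{29} = 1860498 + 1149851 = 3010349
L_{32} = L_{31} + L_{30} = 3010349 + 1860498 = 4870847
L_{33} = L_{32} + L_{31} = 4870847 + 3010349 = 7881196

7881196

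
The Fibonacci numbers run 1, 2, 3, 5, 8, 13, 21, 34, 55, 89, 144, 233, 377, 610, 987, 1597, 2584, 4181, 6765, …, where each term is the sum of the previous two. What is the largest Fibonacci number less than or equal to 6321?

4181

4181 ≤ 6321 < 6765, so the largest Fibonacci number not exceeding 6321 is 4181.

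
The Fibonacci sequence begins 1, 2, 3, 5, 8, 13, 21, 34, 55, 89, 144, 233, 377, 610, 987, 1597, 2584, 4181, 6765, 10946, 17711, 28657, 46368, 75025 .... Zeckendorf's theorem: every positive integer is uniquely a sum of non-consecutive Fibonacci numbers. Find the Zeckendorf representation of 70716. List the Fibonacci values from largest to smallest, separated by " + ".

46368 + 17711 + 4181 + 1597 + 610 + 233 + 13 + 3

Repeatedly subtract the largest Fibonacci number that fits:
largest Fibonacci ≤ 70716 is 46368; 70716 − 46368 = 24348
largest Fibonacci ≤ 24348 is 17711; 24348 − 17711 = 6637
largest Fibonacci ≤ 6637 is 4181; 6637 − 4181 = 2456
largest Fibonacci ≤ 2456 is 1597; 2456 − 1597 = 859
largest Fibonacci ≤ 859 is 610; 859 − 610 = 249
largest Fibonacci ≤ 249 is 233; 249 − 233 = 16
largest Fibonacci ≤ 16 is 13; 16 − 13 = 3
largest Fibonacci ≤ 3 is 3; 3 − 3 = 0
So 70716 = 46368 + 17711 + 4181 + 1597 + 610 + 233 + 13 + 3, with no two terms consecutive in the sequence.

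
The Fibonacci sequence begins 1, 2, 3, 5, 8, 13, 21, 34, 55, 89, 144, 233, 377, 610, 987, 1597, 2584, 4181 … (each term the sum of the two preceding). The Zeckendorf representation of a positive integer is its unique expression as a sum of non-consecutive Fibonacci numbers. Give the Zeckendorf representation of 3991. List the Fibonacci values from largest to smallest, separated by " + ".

2584 + 987 + 377 + 34 + 8 + 1

3991 − 2584 = 1407
1407 − 987 = 420
420 − 377 = 43
43 − 34 = 9
9 − 8 = 1
1 − 1 = 0
So 3991 = 2584 + 987 + 377 + 34 + 8 + 1, with no two terms consecutive in the sequence.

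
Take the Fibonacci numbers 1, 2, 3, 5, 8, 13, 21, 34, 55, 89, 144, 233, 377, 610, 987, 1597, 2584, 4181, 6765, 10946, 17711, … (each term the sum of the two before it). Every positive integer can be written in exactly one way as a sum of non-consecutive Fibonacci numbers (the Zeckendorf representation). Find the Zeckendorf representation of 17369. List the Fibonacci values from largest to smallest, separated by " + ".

Greedily peel off the largest Fibonacci term at each step:
17369 − 10946 = 6423
6423 − 4181 = 2242
2242 − 1597 = 645
645 − 610 = 35
35 − 34 = 1
1 − 1 = 0
So 17369 = 10946 + 4181 + 1597 + 610 + 34 + 1, with no two terms consecutive in the sequence.

10946 + 4181 + 1597 + 610 + 34 + 1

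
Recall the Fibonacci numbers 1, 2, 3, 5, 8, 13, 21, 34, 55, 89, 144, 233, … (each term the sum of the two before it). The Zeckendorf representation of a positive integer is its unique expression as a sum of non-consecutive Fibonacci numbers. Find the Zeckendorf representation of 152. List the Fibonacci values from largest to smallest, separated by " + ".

144 ≤ 152 < 233, so take 144; remainder 8
8 ≤ 8 < 13, so take 8; remainder 0
So 152 = 144 + 8, with no two terms consecutive in the sequence.

144 + 8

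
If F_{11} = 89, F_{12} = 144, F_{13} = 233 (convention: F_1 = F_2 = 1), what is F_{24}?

46368

By the addition formula F_{m+n} = F_m F_{n+1} + F_{m−1} F_n with m=13, n=11: F_{24} = 233·144 + 144·89 = 33552 + 12816 = 46368.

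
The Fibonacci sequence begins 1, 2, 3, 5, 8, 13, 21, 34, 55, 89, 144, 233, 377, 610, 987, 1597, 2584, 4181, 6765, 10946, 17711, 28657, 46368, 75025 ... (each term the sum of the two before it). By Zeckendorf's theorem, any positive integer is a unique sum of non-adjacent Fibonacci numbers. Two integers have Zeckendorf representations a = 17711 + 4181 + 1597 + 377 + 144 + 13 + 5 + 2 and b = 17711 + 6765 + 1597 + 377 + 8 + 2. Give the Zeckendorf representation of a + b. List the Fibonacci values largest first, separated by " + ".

46368 + 2584 + 987 + 377 + 144 + 21 + 8 + 1

The two numbers are 24030 and 26460, so their sum is 50490.
Greedily peel off the largest Fibonacci term at each step:
subtract 46368 from 50490: 4122 remains
subtract 2584 from 4122: 1538 remains
subtract 987 from 1538: 551 remains
subtract 377 from 551: 174 remains
subtract 144 from 174: 30 remains
subtract 21 from 30: 9 remains
subtract 8 from 9: 1 remains
subtract 1 from 1: 0 remains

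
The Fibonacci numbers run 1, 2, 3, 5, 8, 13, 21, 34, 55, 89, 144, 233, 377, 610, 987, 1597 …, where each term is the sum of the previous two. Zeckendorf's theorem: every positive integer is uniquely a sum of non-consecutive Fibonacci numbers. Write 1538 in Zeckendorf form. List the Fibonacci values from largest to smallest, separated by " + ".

987 + 377 + 144 + 21 + 8 + 1

Greedy algorithm:
1538 − 987 = 551
551 − 377 = 174
174 − 144 = 30
30 − 21 = 9
9 − 8 = 1
1 − 1 = 0
So 1538 = 987 + 377 + 144 + 21 + 8 + 1, with no two terms consecutive in the sequence.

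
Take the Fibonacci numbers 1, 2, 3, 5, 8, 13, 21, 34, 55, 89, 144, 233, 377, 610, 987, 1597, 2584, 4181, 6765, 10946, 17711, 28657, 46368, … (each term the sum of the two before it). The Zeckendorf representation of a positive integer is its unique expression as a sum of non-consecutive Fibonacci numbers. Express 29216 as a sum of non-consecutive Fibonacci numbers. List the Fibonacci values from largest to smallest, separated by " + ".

take 28657 (≤ 29216); 29216 − 28657 = 559
take 377 (≤ 559); 559 − 377 = 182
take 144 (≤ 182); 182 − 144 = 38
take 34 (≤ 38); 38 − 34 = 4
take 3 (≤ 4); 4 − 3 = 1
take 1 (≤ 1); 1 − 1 = 0
So 29216 = 28657 + 377 + 144 + 34 + 3 + 1, with no two terms consecutive in the sequence.

28657 + 377 + 144 + 34 + 3 + 1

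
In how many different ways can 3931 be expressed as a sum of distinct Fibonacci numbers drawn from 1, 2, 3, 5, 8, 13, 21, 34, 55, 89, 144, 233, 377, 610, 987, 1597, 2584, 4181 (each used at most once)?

Starting from the Zeckendorf form and repeatedly splitting a term F_k into F_{k−1} + F_{k−2} (when neither is already used) reaches every representation.
3931 = 2584+987+233+89+34+3+1 = 2584+987+233+89+21+13+3+1 = 2584+610+377+233+89+34+3+1 = 2584+987+233+89+21+8+5+3+1 = … (17 more), for 21 in all.

21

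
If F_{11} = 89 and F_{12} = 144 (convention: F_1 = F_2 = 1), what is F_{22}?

By the doubling identity F_{2k} = F_k(2F_{k+1} − F_k): F_{22} = 89·(2·144 − 89) = 89·199 = 17711.

17711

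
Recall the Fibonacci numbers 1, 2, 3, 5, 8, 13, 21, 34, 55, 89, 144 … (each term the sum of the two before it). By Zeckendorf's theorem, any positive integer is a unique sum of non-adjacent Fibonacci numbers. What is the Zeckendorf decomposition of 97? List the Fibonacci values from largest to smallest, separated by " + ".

89 ≤ 97 < 144, so take 89; remainder 8
8 ≤ 8 < 13, so take 8; remainder 0
So 97 = 89 + 8, with no two terms consecutive in the sequence.

89 + 8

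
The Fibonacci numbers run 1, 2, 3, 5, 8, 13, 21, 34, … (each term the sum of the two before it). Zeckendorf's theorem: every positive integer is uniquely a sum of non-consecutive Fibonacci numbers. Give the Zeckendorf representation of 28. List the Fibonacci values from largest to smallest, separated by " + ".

subtract 21 from 28: 7 remains
subtract 5 from 7: 2 remains
subtract 2 from 2: 0 remains
So 28 = 21 + 5 + 2, with no two terms consecutive in the sequence.

21 + 5 + 2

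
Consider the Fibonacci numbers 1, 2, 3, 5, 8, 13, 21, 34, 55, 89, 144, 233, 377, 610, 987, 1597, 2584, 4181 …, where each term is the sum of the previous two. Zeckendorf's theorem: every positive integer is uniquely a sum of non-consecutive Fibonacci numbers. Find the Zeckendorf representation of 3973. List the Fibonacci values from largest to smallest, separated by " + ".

2584 + 987 + 377 + 21 + 3 + 1

Repeatedly subtract the largest Fibonacci number that fits:
take 2584 (≤ 3973); 3973 − 2584 = 1389
take 987 (≤ 1389); 1389 − 987 = 402
take 377 (≤ 402); 402 − 377 = 25
take 21 (≤ 25); 25 − 21 = 4
take 3 (≤ 4); 4 − 3 = 1
take 1 (≤ 1); 1 − 1 = 0
So 3973 = 2584 + 987 + 377 + 21 + 3 + 1, with no two terms consecutive in the sequence.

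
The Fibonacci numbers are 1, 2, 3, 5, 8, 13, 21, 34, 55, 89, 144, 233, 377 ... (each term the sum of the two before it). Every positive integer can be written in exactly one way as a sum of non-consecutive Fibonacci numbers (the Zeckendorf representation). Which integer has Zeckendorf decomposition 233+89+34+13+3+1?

373

233+89+34+13+3+1 = 373.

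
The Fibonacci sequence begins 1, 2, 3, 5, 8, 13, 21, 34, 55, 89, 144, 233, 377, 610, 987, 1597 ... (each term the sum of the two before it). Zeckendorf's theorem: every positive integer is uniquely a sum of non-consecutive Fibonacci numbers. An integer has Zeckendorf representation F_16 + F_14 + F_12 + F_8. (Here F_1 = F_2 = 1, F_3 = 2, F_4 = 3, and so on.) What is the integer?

F_16 + F_14 + F_12 + F_8 = 987 + 377 + 144 + 21 = 1529.

1529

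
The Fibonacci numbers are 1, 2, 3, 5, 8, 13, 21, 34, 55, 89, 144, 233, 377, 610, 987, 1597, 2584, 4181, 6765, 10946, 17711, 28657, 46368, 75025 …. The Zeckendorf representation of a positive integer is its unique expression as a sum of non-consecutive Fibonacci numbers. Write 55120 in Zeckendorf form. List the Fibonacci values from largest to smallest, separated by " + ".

55120 − 46368 = 8752
8752 − 6765 = 1987
1987 − 1597 = 390
390 − 377 = 13
13 − 13 = 0
So 55120 = 46368 + 6765 + 1597 + 377 + 13, with no two terms consecutive in the sequence.

46368 + 6765 + 1597 + 377 + 13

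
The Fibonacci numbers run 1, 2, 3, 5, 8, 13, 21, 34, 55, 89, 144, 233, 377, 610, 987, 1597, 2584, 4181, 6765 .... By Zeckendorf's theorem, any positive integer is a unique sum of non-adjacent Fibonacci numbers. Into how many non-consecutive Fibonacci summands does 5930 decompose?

4

5930: greatest Fibonacci not exceeding it is 4181, leaving 1749
1749: greatest Fibonacci not exceeding it is 1597, leaving 152
152: greatest Fibonacci not exceeding it is 144, leaving 8
8: greatest Fibonacci not exceeding it is 8, leaving 0
5930 = 4181 + 1597 + 144 + 8, which has 4 terms.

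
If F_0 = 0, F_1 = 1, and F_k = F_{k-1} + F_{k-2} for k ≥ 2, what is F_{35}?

Iterating the recurrence up to F_{27} = 196418 and F_{26} = 121393:
F_{28} = F_{27} + F_{26} = 196418 + 121393 = 317811
F_{29} = F_{28} + F_{27} = 317811 + 196418 = 514229
F_{30} = F_{29} + F_{28} = 514229 + 317811 = 832040
F_{31} = F_{30} + F_{29} = 832040 + 514229 = 1346269
F_{32} = F_{31} + F_{30} = 1346269 + 832040 = 2178309
F_{33} = F_{32} + F_{31} = 2178309 + 1346269 = 3524578
F_{34} = F_{33} + F_{32} = 3524578 + 2178309 = 5702887
F_{35} = F_{34} + F_{33} = 5702887 + 3524578 = 9227465

9227465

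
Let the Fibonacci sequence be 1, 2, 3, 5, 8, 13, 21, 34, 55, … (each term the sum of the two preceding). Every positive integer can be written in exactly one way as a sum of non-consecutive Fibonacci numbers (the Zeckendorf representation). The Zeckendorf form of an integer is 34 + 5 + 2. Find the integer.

41

34 + 5 + 2 = 41.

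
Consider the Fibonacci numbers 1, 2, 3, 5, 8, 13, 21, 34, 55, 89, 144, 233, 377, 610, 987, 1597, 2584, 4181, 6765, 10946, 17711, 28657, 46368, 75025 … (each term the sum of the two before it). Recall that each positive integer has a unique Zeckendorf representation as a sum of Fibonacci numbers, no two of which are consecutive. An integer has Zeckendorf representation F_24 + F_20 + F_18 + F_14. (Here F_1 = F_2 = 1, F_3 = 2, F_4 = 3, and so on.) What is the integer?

56094

F_24 + F_20 + F_18 + F_14 = 46368 + 6765 + 2584 + 377 = 56094.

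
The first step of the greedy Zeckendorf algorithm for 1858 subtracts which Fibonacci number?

1597 ≤ 1858 < 2584, so the largest Fibonacci number not exceeding 1858 is 1597.

1597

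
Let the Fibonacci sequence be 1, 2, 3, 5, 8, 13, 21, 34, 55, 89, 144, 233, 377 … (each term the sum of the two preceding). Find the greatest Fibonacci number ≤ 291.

233 ≤ 291 < 377, so the largest Fibonacci number not exceeding 291 is 233.

233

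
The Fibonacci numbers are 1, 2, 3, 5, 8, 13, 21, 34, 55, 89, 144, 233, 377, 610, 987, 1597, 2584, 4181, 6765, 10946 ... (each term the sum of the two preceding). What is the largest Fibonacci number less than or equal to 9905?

6765 ≤ 9905 < 10946, so the largest Fibonacci number not exceeding 9905 is 6765.

6765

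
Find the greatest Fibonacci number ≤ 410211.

317811 ≤ 410211 < 514229, so the largest Fibonacci number not exceeding 410211 is 317811.

317811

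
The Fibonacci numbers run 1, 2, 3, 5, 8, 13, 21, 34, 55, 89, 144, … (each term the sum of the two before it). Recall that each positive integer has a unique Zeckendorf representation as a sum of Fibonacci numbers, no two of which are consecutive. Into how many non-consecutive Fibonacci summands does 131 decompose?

Greedy algorithm:
131 − 89 = 42
42 − 34 = 8
8 − 8 = 0
131 = 89 + 34 + 8, which has 3 terms.

3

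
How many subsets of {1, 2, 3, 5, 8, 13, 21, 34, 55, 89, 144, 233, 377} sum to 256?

9

Starting from the Zeckendorf form and repeatedly splitting a term F_k into F_{k−1} + F_{k−2} (when neither is already used) reaches every representation.
256 = 233+21+2 = 233+13+8+2 = 144+89+21+2 = … (6 more), for 9 in all.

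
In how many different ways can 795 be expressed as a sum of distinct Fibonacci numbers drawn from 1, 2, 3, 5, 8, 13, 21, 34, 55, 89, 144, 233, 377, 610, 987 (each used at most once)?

8

Each representation comes from the Zeckendorf form by replacing some F_k with F_{k−1} + F_{k−2} where possible.
795 = 610+144+34+5+2 = 610+144+21+13+5+2 = 610+89+55+34+5+2 = … (5 more), for 8 in all.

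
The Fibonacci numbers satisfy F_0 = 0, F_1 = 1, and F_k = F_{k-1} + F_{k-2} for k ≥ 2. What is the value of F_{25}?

75025

Iterating the recurrence up to F_{19} = 4181 and F_{18} = 2584:
F_{20} = F_{19} + F_{18} = 4181 + 2584 = 6765
F_{21} = F_{20} + F_{19} = 6765 + 4181 = 10946
F_{22} = F_{21} + F_{20} = 10946 + 6765 = 17711
F_{23} = F_{22} + F_{21} = 17711 + 10946 = 28657
F_{24} = F_{23} + F_{22} = 28657 + 17711 = 46368
F_{25} = F_{24} + F_{23} = 46368 + 28657 = 75025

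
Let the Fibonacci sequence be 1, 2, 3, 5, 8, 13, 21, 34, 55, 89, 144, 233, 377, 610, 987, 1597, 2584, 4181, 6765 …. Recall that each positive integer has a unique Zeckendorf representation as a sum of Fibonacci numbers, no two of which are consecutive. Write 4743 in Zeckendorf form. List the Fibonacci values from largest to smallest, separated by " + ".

Repeatedly subtract the largest Fibonacci number that fits:
4743: greatest Fibonacci not exceeding it is 4181, leaving 562
562: greatest Fibonacci not exceeding it is 377, leaving 185
185: greatest Fibonacci not exceeding it is 144, leaving 41
41: greatest Fibonacci not exceeding it is 34, leaving 7
7: greatest Fibonacci not exceeding it is 5, leaving 2
2: greatest Fibonacci not exceeding it is 2, leaving 0
So 4743 = 4181 + 377 + 144 + 34 + 5 + 2, with no two terms consecutive in the sequence.

4181 + 377 + 144 + 34 + 5 + 2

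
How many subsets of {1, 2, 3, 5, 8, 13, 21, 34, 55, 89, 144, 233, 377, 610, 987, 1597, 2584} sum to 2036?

Starting from the Zeckendorf form and repeatedly splitting a term F_k into F_{k−1} + F_{k−2} (when neither is already used) reaches every representation.
2036 = 1597+377+55+5+2 = 1597+377+34+21+5+2 = 1597+233+144+55+5+2 = 987+610+377+55+5+2 = 1597+377+34+13+8+5+2 = … (11 more), for 16 in all.

16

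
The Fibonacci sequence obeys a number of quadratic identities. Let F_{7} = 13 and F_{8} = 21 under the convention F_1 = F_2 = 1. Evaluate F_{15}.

610

By F_{2k+1} = F_k² + F_{k+1}²: F_{15} = 13² + 21² = 169 + 441 = 610.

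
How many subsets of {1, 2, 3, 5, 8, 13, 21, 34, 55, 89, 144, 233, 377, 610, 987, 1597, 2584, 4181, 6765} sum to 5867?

Starting from the Zeckendorf form and repeatedly splitting a term F_k into F_{k−1} + F_{k−2} (when neither is already used) reaches every representation.
5867 = 4181+1597+89 = 4181+1597+55+34 = 4181+987+610+89 = 4181+1597+55+21+13 = 4181+987+610+55+34 = … (28 more), for 33 in all.

33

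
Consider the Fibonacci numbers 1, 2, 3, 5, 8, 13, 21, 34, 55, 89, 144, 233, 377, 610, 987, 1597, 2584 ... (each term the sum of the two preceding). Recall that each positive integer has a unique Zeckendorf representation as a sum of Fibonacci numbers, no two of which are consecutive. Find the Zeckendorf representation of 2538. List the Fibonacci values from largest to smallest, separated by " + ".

1597 + 610 + 233 + 89 + 8 + 1

Greedy algorithm:
largest Fibonacci ≤ 2538 is 1597; 2538 − 1597 = 941
largest Fibonacci ≤ 941 is 610; 941 − 610 = 331
largest Fibonacci ≤ 331 is 233; 331 − 233 = 98
largest Fibonacci ≤ 98 is 89; 98 − 89 = 9
largest Fibonacci ≤ 9 is 8; 9 − 8 = 1
largest Fibonacci ≤ 1 is 1; 1 − 1 = 0
So 2538 = 1597 + 610 + 233 + 89 + 8 + 1, with no two terms consecutive in the sequence.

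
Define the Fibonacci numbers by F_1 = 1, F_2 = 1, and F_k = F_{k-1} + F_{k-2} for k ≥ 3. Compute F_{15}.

Iterating the recurrence up to F_{11} = 89 and F_{10} = 55:
F_{12} = F_{11} + F_{10} = 89 + 55 = 144
F_{13} = F_{12} + F_{11} = 144 + 89 = 233
F_{14} = F_{13} + F_{12} = 233 + 144 = 377
F_{15} = F_{14} + F_{13} = 377 + 233 = 610

610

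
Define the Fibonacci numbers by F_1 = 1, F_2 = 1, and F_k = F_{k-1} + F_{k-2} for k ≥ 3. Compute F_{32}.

Iterating the recurrence up to F_{25} = 75025 and F_{24} = 46368:
F_{26} = F_{25} + F_{24} = 75025 + 46368 = 121393
F_{27} = F_{26} + F_{25} = 121393 + 75025 = 196418
F_{28} = F_{27} + F_{26} = 196418 + 121393 = 317811
F_{29} = F_{28} + F_{27} = 317811 + 196418 = 514229
F_{30} = F_{29} + F_{28} = 514229 + 317811 = 832040
F_{31} = F_{30} + F_{29} = 832040 + 514229 = 1346269
F_{32} = F_{31} + F_{30} = 1346269 + 832040 = 2178309

2178309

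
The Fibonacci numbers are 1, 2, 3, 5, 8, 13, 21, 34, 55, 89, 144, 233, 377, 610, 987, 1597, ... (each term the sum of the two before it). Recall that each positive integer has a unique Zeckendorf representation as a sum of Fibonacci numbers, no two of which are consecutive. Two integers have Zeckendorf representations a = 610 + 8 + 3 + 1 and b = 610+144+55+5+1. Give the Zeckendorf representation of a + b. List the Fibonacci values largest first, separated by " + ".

The two numbers are 622 and 815, so their sum is 1437.
largest Fibonacci ≤ 1437 is 987; 1437 − 987 = 450
largest Fibonacci ≤ 450 is 377; 450 − 377 = 73
largest Fibonacci ≤ 73 is 55; 73 − 55 = 18
largest Fibonacci ≤ 18 is 13; 18 − 13 = 5
largest Fibonacci ≤ 5 is 5; 5 − 5 = 0

987 + 377 + 55 + 13 + 5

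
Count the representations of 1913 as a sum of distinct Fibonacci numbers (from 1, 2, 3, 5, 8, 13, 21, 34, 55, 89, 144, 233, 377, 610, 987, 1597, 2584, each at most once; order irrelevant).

15

Starting from the Zeckendorf form and repeatedly splitting a term F_k into F_{k−1} + F_{k−2} (when neither is already used) reaches every representation.
1913 = 1597+233+55+21+5+2 = 1597+233+55+13+8+5+2 = 1597+144+89+55+21+5+2 = … (12 more), for 15 in all.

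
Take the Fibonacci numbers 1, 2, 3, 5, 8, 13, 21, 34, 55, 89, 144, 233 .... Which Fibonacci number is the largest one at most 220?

144 ≤ 220 < 233, so the largest Fibonacci number not exceeding 220 is 144.

144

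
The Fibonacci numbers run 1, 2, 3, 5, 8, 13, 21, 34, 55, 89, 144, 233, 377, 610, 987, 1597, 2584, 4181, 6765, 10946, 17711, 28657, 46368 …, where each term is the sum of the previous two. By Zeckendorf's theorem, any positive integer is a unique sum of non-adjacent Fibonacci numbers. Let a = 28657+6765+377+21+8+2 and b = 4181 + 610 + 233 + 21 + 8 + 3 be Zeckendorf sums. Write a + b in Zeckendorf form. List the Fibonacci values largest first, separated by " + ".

28657 + 10946 + 987 + 233 + 55 + 8

The two numbers are 35830 and 5056, so their sum is 40886.
Greedily peel off the largest Fibonacci term at each step:
subtract 28657 from 40886: 12229 remains
subtract 10946 from 12229: 1283 remains
subtract 987 from 1283: 296 remains
subtract 233 from 296: 63 remains
subtract 55 from 63: 8 remains
subtract 8 from 8: 0 remains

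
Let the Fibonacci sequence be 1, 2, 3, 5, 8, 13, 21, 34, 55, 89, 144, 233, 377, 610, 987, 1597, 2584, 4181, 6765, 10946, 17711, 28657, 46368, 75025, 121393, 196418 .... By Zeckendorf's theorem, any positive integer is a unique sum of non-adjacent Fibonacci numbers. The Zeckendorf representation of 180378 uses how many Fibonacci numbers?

8

121393 ≤ 180378 < 196418, so take 121393; remainder 58985
46368 ≤ 58985 < 75025, so take 46368; remainder 12617
10946 ≤ 12617 < 17711, so take 10946; remainder 1671
1597 ≤ 1671 < 2584, so take 1597; remainder 74
55 ≤ 74 < 89, so take 55; remainder 19
13 ≤ 19 < 21, so take 13; remainder 6
5 ≤ 6 < 8, so take 5; remainder 1
1 ≤ 1 < 2, so take 1; remainder 0
180378 = 121393 + 46368 + 10946 + 1597 + 55 + 13 + 5 + 1, which has 8 terms.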